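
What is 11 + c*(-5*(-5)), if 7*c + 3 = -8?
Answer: -198/7 ≈ -28.286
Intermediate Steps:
c = -11/7 (c = -3/7 + (⅐)*(-8) = -3/7 - 8/7 = -11/7 ≈ -1.5714)
11 + c*(-5*(-5)) = 11 - (-55)*(-5)/7 = 11 - 11/7*25 = 11 - 275/7 = -198/7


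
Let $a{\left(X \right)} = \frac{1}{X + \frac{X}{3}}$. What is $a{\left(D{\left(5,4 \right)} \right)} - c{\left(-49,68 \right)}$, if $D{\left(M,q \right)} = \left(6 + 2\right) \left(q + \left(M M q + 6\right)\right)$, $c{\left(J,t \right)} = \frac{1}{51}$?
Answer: $- \frac{3367}{179520} \approx -0.018756$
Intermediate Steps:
$c{\left(J,t \right)} = \frac{1}{51}$
$D{\left(M,q \right)} = 48 + 8 q + 8 q M^{2}$ ($D{\left(M,q \right)} = 8 \left(q + \left(M^{2} q + 6\right)\right) = 8 \left(q + \left(q M^{2} + 6\right)\right) = 8 \left(q + \left(6 + q M^{2}\right)\right) = 8 \left(6 + q + q M^{2}\right) = 48 + 8 q + 8 q M^{2}$)
$a{\left(X \right)} = \frac{3}{4 X}$ ($a{\left(X \right)} = \frac{1}{X + X \frac{1}{3}} = \frac{1}{X + \frac{X}{3}} = \frac{1}{\frac{4}{3} X} = \frac{3}{4 X}$)
$a{\left(D{\left(5,4 \right)} \right)} - c{\left(-49,68 \right)} = \frac{3}{4 \left(48 + 8 \cdot 4 + 8 \cdot 4 \cdot 5^{2}\right)} - \frac{1}{51} = \frac{3}{4 \left(48 + 32 + 8 \cdot 4 \cdot 25\right)} - \frac{1}{51} = \frac{3}{4 \left(48 + 32 + 800\right)} - \frac{1}{51} = \frac{3}{4 \cdot 880} - \frac{1}{51} = \frac{3}{4} \cdot \frac{1}{880} - \frac{1}{51} = \frac{3}{3520} - \frac{1}{51} = - \frac{3367}{179520}$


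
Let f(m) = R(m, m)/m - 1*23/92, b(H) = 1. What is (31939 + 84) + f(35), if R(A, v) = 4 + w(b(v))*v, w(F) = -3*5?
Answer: 4481101/140 ≈ 32008.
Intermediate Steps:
w(F) = -15
R(A, v) = 4 - 15*v
f(m) = -1/4 + (4 - 15*m)/m (f(m) = (4 - 15*m)/m - 1*23/92 = (4 - 15*m)/m - 23*1/92 = (4 - 15*m)/m - 1/4 = -1/4 + (4 - 15*m)/m)
(31939 + 84) + f(35) = (31939 + 84) + (-61/4 + 4/35) = 32023 + (-61/4 + 4*(1/35)) = 32023 + (-61/4 + 4/35) = 32023 - 2119/140 = 4481101/140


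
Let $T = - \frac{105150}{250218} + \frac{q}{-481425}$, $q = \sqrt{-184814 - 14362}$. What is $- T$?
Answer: $\frac{17525}{41703} + \frac{2 i \sqrt{49794}}{481425} \approx 0.42023 + 0.00092702 i$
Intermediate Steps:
$q = 2 i \sqrt{49794}$ ($q = \sqrt{-199176} = 2 i \sqrt{49794} \approx 446.29 i$)
$T = - \frac{17525}{41703} - \frac{2 i \sqrt{49794}}{481425}$ ($T = - \frac{105150}{250218} + \frac{2 i \sqrt{49794}}{-481425} = \left(-105150\right) \frac{1}{250218} + 2 i \sqrt{49794} \left(- \frac{1}{481425}\right) = - \frac{17525}{41703} - \frac{2 i \sqrt{49794}}{481425} \approx -0.42023 - 0.00092702 i$)
$- T = - (- \frac{17525}{41703} - \frac{2 i \sqrt{49794}}{481425}) = \frac{17525}{41703} + \frac{2 i \sqrt{49794}}{481425}$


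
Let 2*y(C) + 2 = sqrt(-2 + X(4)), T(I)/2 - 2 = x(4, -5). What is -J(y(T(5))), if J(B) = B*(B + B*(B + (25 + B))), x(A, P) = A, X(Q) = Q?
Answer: -34 + 45*sqrt(2)/2 ≈ -2.1802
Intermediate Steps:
T(I) = 12 (T(I) = 4 + 2*4 = 4 + 8 = 12)
y(C) = -1 + sqrt(2)/2 (y(C) = -1 + sqrt(-2 + 4)/2 = -1 + sqrt(2)/2)
J(B) = B*(B + B*(25 + 2*B))
-J(y(T(5))) = -2*(-1 + sqrt(2)/2)**2*(13 + (-1 + sqrt(2)/2)) = -2*(-1 + sqrt(2)/2)**2*(12 + sqrt(2)/2)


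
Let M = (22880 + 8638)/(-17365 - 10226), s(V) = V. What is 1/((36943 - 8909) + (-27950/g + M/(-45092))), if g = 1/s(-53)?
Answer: 12197386/18410539270533 ≈ 6.6252e-7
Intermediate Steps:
M = -618/541 (M = 31518/(-27591) = 31518*(-1/27591) = -618/541 ≈ -1.1423)
g = -1/53 (g = 1/(-53) = -1/53 ≈ -0.018868)
1/((36943 - 8909) + (-27950/g + M/(-45092))) = 1/((36943 - 8909) + (-27950/(-1/53) - 618/541/(-45092))) = 1/(28034 + (-27950*(-53) - 618/541*(-1/45092))) = 1/(28034 + (1481350 + 309/12197386)) = 1/(28034 + 18068597751409/12197386) = 1/(18410539270533/12197386) = 12197386/18410539270533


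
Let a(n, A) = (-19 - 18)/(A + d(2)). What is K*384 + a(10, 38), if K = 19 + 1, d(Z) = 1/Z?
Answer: 591286/77 ≈ 7679.0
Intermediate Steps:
a(n, A) = -37/(½ + A) (a(n, A) = (-19 - 18)/(A + 1/2) = -37/(A + ½) = -37/(½ + A))
K = 20
K*384 + a(10, 38) = 20*384 - 74/(1 + 2*38) = 7680 - 74/(1 + 76) = 7680 - 74/77 = 591286/77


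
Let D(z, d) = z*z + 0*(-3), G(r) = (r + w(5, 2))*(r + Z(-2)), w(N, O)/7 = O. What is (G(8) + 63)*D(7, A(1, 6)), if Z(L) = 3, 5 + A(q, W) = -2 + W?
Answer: 14945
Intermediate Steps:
w(N, O) = 7*O
A(q, W) = -7 + W (A(q, W) = -5 + (-2 + W) = -7 + W)
G(r) = (3 + r)*(14 + r) (G(r) = (r + 7*2)*(r + 3) = (r + 14)*(3 + r) = (14 + r)*(3 + r) = (3 + r)*(14 + r))
D(z, d) = z**2 (D(z, d) = z**2 + 0 = z**2)
(G(8) + 63)*D(7, A(1, 6)) = ((42 + 8**2 + 17*8) + 63)*7**2 = ((42 + 64 + 136) + 63)*49 = (242 + 63)*49 = 305*49 = 14945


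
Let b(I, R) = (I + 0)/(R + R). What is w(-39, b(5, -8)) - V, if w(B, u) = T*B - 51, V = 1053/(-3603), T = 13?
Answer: -669807/1201 ≈ -557.71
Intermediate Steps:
V = -351/1201 (V = 1053*(-1/3603) = -351/1201 ≈ -0.29226)
b(I, R) = I/(2*R) (b(I, R) = I/((2*R)) = I*(1/(2*R)) = I/(2*R))
w(B, u) = -51 + 13*B (w(B, u) = 13*B - 51 = -51 + 13*B)
w(-39, b(5, -8)) - V = (-51 + 13*(-39)) - 1*(-351/1201) = (-51 - 507) + 351/1201 = -558 + 351/1201 = -669807/1201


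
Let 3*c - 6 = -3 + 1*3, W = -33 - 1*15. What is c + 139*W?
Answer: -6670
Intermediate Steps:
W = -48 (W = -33 - 15 = -48)
c = 2 (c = 2 + (-3 + 1*3)/3 = 2 + (-3 + 3)/3 = 2 + (⅓)*0 = 2 + 0 = 2)
c + 139*W = 2 + 139*(-48) = 2 - 6672 = -6670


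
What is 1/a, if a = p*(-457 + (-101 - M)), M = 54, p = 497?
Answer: -1/304164 ≈ -3.2877e-6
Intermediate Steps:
a = -304164 (a = 497*(-457 + (-101 - 1*54)) = 497*(-457 + (-101 - 54)) = 497*(-457 - 155) = 497*(-612) = -304164)
1/a = 1/(-304164) = -1/304164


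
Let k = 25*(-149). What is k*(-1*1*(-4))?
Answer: -14900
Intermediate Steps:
k = -3725
k*(-1*1*(-4)) = -3725*(-1*1)*(-4) = -(-3725)*(-4) = -3725*4 = -14900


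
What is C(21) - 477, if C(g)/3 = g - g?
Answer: -477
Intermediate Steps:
C(g) = 0 (C(g) = 3*(g - g) = 3*0 = 0)
C(21) - 477 = 0 - 477 = -477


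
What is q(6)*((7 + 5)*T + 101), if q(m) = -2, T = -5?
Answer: -82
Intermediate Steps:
q(6)*((7 + 5)*T + 101) = -2*((7 + 5)*(-5) + 101) = -2*(12*(-5) + 101) = -2*(-60 + 101) = -2*41 = -82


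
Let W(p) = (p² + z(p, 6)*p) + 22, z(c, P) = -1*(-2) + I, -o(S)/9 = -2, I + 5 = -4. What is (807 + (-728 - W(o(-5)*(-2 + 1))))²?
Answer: 154449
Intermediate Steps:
I = -9 (I = -5 - 4 = -9)
o(S) = 18 (o(S) = -9*(-2) = 18)
z(c, P) = -7 (z(c, P) = -1*(-2) - 9 = 2 - 9 = -7)
W(p) = 22 + p² - 7*p (W(p) = (p² - 7*p) + 22 = 22 + p² - 7*p)
(807 + (-728 - W(o(-5)*(-2 + 1))))² = (807 + (-728 - (22 + (18*(-2 + 1))² - 126*(-2 + 1))))² = (807 + (-728 - (22 + (18*(-1))² - 126*(-1))))² = (807 + (-728 - (22 + (-18)² - 7*(-18))))² = (807 + (-728 - (22 + 324 + 126)))² = (807 + (-728 - 1*472))² = (807 + (-728 - 472))² = (807 - 1200)² = (-393)² = 154449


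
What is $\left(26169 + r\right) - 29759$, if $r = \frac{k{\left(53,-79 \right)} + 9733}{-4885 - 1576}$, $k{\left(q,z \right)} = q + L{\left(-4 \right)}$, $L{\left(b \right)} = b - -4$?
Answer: $- \frac{3314968}{923} \approx -3591.5$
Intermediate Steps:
$L{\left(b \right)} = 4 + b$ ($L{\left(b \right)} = b + 4 = 4 + b$)
$k{\left(q,z \right)} = q$ ($k{\left(q,z \right)} = q + \left(4 - 4\right) = q + 0 = q$)
$r = - \frac{1398}{923}$ ($r = \frac{53 + 9733}{-4885 - 1576} = \frac{9786}{-6461} = 9786 \left(- \frac{1}{6461}\right) = - \frac{1398}{923} \approx -1.5146$)
$\left(26169 + r\right) - 29759 = \left(26169 - \frac{1398}{923}\right) - 29759 = \frac{24152589}{923} - 29759 = - \frac{3314968}{923}$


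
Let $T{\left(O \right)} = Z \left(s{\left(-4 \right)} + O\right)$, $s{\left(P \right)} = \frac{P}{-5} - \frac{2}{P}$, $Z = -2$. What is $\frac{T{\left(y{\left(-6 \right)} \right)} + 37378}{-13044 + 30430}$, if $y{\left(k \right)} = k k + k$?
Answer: $\frac{186577}{86930} \approx 2.1463$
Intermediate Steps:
$y{\left(k \right)} = k + k^{2}$ ($y{\left(k \right)} = k^{2} + k = k + k^{2}$)
$s{\left(P \right)} = - \frac{2}{P} - \frac{P}{5}$ ($s{\left(P \right)} = P \left(- \frac{1}{5}\right) - \frac{2}{P} = - \frac{P}{5} - \frac{2}{P} = - \frac{2}{P} - \frac{P}{5}$)
$T{\left(O \right)} = - \frac{13}{5} - 2 O$ ($T{\left(O \right)} = - 2 \left(\left(- \frac{2}{-4} - - \frac{4}{5}\right) + O\right) = - 2 \left(\left(\left(-2\right) \left(- \frac{1}{4}\right) + \frac{4}{5}\right) + O\right) = - 2 \left(\left(\frac{1}{2} + \frac{4}{5}\right) + O\right) = - 2 \left(\frac{13}{10} + O\right) = - \frac{13}{5} - 2 O$)
$\frac{T{\left(y{\left(-6 \right)} \right)} + 37378}{-13044 + 30430} = \frac{\left(- \frac{13}{5} - 2 \left(- 6 \left(1 - 6\right)\right)\right) + 37378}{-13044 + 30430} = \frac{\left(- \frac{13}{5} - 2 \left(\left(-6\right) \left(-5\right)\right)\right) + 37378}{17386} = \left(\left(- \frac{13}{5} - 60\right) + 37378\right) \frac{1}{17386} = \left(- \frac{313}{5} + 37378\right) \frac{1}{17386} = \frac{186577}{5} \cdot \frac{1}{17386} = \frac{186577}{86930}$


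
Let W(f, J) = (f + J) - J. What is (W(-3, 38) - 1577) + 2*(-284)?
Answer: -2148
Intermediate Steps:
W(f, J) = f (W(f, J) = (J + f) - J = f)
(W(-3, 38) - 1577) + 2*(-284) = (-3 - 1577) + 2*(-284) = -1580 - 568 = -2148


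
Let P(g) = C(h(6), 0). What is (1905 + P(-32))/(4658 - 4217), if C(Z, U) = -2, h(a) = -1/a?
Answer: 1903/441 ≈ 4.3152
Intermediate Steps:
P(g) = -2
(1905 + P(-32))/(4658 - 4217) = (1905 - 2)/(4658 - 4217) = 1903/441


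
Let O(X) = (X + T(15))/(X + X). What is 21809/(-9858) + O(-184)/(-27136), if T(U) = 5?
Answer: -2054598919/928702464 ≈ -2.2123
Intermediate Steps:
O(X) = (5 + X)/(2*X) (O(X) = (X + 5)/(X + X) = (5 + X)/((2*X)) = (5 + X)*(1/(2*X)) = (5 + X)/(2*X))
21809/(-9858) + O(-184)/(-27136) = 21809/(-9858) + ((½)*(5 - 184)/(-184))/(-27136) = 21809*(-1/9858) + ((½)*(-1/184)*(-179))*(-1/27136) = -21809/9858 + (179/368)*(-1/27136) = -21809/9858 - 179/9986048 = -2054598919/928702464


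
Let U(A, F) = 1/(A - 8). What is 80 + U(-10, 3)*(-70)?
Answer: 755/9 ≈ 83.889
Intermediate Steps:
U(A, F) = 1/(-8 + A)
80 + U(-10, 3)*(-70) = 80 - 70/(-8 - 10) = 80 - 70/(-18) = 80 - 1/18*(-70) = 80 + 35/9 = 755/9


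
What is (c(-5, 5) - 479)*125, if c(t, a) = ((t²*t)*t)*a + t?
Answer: 330125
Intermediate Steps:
c(t, a) = t + a*t⁴ (c(t, a) = (t³*t)*a + t = t⁴*a + t = a*t⁴ + t = t + a*t⁴)
(c(-5, 5) - 479)*125 = ((-5 + 5*(-5)⁴) - 479)*125 = ((-5 + 5*625) - 479)*125 = ((-5 + 3125) - 479)*125 = (3120 - 479)*125 = 2641*125 = 330125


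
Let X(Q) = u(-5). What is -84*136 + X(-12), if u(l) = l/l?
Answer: -11423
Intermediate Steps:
u(l) = 1
X(Q) = 1
-84*136 + X(-12) = -84*136 + 1 = -11424 + 1 = -11423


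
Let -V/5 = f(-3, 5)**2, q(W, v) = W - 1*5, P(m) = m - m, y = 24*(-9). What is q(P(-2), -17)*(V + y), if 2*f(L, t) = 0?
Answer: 1080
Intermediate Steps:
f(L, t) = 0 (f(L, t) = (1/2)*0 = 0)
y = -216
P(m) = 0
q(W, v) = -5 + W (q(W, v) = W - 5 = -5 + W)
V = 0 (V = -5*0**2 = -5*0 = 0)
q(P(-2), -17)*(V + y) = (-5 + 0)*(0 - 216) = -5*(-216) = 1080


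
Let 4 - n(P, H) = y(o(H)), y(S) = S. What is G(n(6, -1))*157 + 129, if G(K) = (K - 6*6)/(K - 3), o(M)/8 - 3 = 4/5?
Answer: 22649/49 ≈ 462.22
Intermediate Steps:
o(M) = 152/5 (o(M) = 24 + 8*(4/5) = 24 + 32/5 = 152/5)
n(P, H) = -132/5 (n(P, H) = 4 - 1*152/5 = 4 - 152/5 = -132/5)
G(K) = (-36 + K)/(-3 + K) (G(K) = (K - 36)/(-3 + K) = (-36 + K)/(-3 + K))
G(n(6, -1))*157 + 129 = ((-36 - 132/5)/(-3 - 132/5))*157 + 129 = (-312/5/(-147/5))*157 + 129 = -5/147*(-312/5)*157 + 129 = (104/49)*157 + 129 = 16328/49 + 129 = 22649/49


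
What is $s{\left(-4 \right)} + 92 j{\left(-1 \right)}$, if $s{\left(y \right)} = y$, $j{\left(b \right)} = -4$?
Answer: $-372$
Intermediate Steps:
$s{\left(-4 \right)} + 92 j{\left(-1 \right)} = -4 + 92 \left(-4\right) = -4 - 368 = -372$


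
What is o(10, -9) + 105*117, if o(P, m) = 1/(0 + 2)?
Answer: 24571/2 ≈ 12286.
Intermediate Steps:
o(P, m) = 1/2
o(10, -9) + 105*117 = 1/2 + 105*117 = 1/2 + 12285 = 24571/2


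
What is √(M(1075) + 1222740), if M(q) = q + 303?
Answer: 7*√24982 ≈ 1106.4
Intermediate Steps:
M(q) = 303 + q
√(M(1075) + 1222740) = √((303 + 1075) + 1222740) = √(1378 + 1222740) = √1224118 = 7*√24982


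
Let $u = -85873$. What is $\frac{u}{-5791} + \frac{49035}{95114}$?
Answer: $\frac{8451686207}{550805174} \approx 15.344$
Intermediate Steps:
$\frac{u}{-5791} + \frac{49035}{95114} = - \frac{85873}{-5791} + \frac{49035}{95114} = \left(-85873\right) \left(- \frac{1}{5791}\right) + 49035 \cdot \frac{1}{95114} = \frac{85873}{5791} + \frac{49035}{95114} = \frac{8451686207}{550805174}$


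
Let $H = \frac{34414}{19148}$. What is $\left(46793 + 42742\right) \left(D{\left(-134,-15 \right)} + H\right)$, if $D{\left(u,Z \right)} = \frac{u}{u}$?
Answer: $\frac{2397836835}{9574} \approx 2.5045 \cdot 10^{5}$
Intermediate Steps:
$D{\left(u,Z \right)} = 1$
$H = \frac{17207}{9574}$ ($H = 34414 \cdot \frac{1}{19148} = \frac{17207}{9574} \approx 1.7973$)
$\left(46793 + 42742\right) \left(D{\left(-134,-15 \right)} + H\right) = \left(46793 + 42742\right) \left(1 + \frac{17207}{9574}\right) = 89535 \cdot \frac{26781}{9574} = \frac{2397836835}{9574}$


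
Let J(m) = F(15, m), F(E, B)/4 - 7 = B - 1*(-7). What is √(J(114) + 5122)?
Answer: 3*√626 ≈ 75.060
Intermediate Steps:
F(E, B) = 56 + 4*B (F(E, B) = 28 + 4*(B - 1*(-7)) = 28 + 4*(B + 7) = 28 + 4*(7 + B) = 28 + (28 + 4*B) = 56 + 4*B)
J(m) = 56 + 4*m
√(J(114) + 5122) = √((56 + 4*114) + 5122) = √((56 + 456) + 5122) = √(512 + 5122) = √5634 = 3*√626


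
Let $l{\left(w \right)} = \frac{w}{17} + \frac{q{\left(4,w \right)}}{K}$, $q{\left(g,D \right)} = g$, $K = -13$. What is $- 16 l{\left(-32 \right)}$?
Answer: $\frac{7744}{221} \approx 35.041$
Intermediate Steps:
$l{\left(w \right)} = - \frac{4}{13} + \frac{w}{17}$ ($l{\left(w \right)} = \frac{w}{17} + \frac{4}{-13} = w \frac{1}{17} + 4 \left(- \frac{1}{13}\right) = \frac{w}{17} - \frac{4}{13} = - \frac{4}{13} + \frac{w}{17}$)
$- 16 l{\left(-32 \right)} = - 16 \left(- \frac{4}{13} + \frac{1}{17} \left(-32\right)\right) = - 16 \left(- \frac{4}{13} - \frac{32}{17}\right) = \left(-16\right) \left(- \frac{484}{221}\right) = \frac{7744}{221}$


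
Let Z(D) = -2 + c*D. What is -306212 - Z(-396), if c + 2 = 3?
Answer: -305814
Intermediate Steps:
c = 1 (c = -2 + 3 = 1)
Z(D) = -2 + D (Z(D) = -2 + 1*D = -2 + D)
-306212 - Z(-396) = -306212 - (-2 - 396) = -306212 - 1*(-398) = -306212 + 398 = -305814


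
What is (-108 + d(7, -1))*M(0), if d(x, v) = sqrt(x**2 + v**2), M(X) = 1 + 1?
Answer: -216 + 10*sqrt(2) ≈ -201.86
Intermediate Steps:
M(X) = 2
d(x, v) = sqrt(v**2 + x**2)
(-108 + d(7, -1))*M(0) = (-108 + sqrt((-1)**2 + 7**2))*2 = (-108 + sqrt(1 + 49))*2 = (-108 + sqrt(50))*2 = (-108 + 5*sqrt(2))*2 = -216 + 10*sqrt(2)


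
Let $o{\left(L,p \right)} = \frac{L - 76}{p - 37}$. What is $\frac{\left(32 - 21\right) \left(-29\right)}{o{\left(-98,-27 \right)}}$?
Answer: $- \frac{352}{3} \approx -117.33$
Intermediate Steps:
$o{\left(L,p \right)} = \frac{-76 + L}{-37 + p}$
$\frac{\left(32 - 21\right) \left(-29\right)}{o{\left(-98,-27 \right)}} = \frac{\left(32 - 21\right) \left(-29\right)}{\frac{1}{-37 - 27} \left(-76 - 98\right)} = \frac{11 \left(-29\right)}{\frac{1}{-64} \left(-174\right)} = - \frac{319}{\left(- \frac{1}{64}\right) \left(-174\right)} = - \frac{319}{\frac{87}{32}} = \left(-319\right) \frac{32}{87} = - \frac{352}{3}$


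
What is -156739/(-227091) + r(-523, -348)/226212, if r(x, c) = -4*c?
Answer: 2981029445/4280892441 ≈ 0.69636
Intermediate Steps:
-156739/(-227091) + r(-523, -348)/226212 = -156739/(-227091) - 4*(-348)/226212 = -156739*(-1/227091) + 1392*(1/226212) = 156739/227091 + 116/18851 = 2981029445/4280892441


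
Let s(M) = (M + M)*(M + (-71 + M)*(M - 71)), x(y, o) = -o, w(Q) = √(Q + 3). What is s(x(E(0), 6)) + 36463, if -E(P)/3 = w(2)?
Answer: -34613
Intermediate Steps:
w(Q) = √(3 + Q)
E(P) = -3*√5 (E(P) = -3*√(3 + 2) = -3*√5)
s(M) = 2*M*(M + (-71 + M)²) (s(M) = (2*M)*(M + (-71 + M)*(-71 + M)) = (2*M)*(M + (-71 + M)²) = 2*M*(M + (-71 + M)²))
s(x(E(0), 6)) + 36463 = 2*(-1*6)*(-1*6 + (-71 - 1*6)²) + 36463 = 2*(-6)*(-6 + (-71 - 6)²) + 36463 = 2*(-6)*(-6 + (-77)²) + 36463 = 2*(-6)*(-6 + 5929) + 36463 = 2*(-6)*5923 + 36463 = -71076 + 36463 = -34613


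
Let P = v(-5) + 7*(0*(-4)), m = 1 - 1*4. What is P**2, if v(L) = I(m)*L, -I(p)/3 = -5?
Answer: 5625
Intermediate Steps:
m = -3 (m = 1 - 4 = -3)
I(p) = 15 (I(p) = -3*(-5) = 15)
v(L) = 15*L
P = -75 (P = 15*(-5) + 7*(0*(-4)) = -75 + 7*0 = -75 + 0 = -75)
P**2 = (-75)**2 = 5625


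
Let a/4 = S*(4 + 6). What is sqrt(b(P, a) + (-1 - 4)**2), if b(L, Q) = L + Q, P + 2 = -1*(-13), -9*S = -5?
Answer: 2*sqrt(131)/3 ≈ 7.6303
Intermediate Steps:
S = 5/9 (S = -1/9*(-5) = 5/9 ≈ 0.55556)
a = 200/9 (a = 4*(5*(4 + 6)/9) = 4*((5/9)*10) = 4*(50/9) = 200/9 ≈ 22.222)
P = 11 (P = -2 - 1*(-13) = -2 + 13 = 11)
sqrt(b(P, a) + (-1 - 4)**2) = sqrt((11 + 200/9) + (-1 - 4)**2) = sqrt(299/9 + (-5)**2) = sqrt(299/9 + 25) = sqrt(524/9) = 2*sqrt(131)/3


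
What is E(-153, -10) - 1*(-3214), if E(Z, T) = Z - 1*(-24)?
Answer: 3085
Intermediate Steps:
E(Z, T) = 24 + Z (E(Z, T) = Z + 24 = 24 + Z)
E(-153, -10) - 1*(-3214) = (24 - 153) - 1*(-3214) = -129 + 3214 = 3085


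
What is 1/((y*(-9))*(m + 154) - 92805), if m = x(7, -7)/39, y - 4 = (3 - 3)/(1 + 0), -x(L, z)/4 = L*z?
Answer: -13/1280889 ≈ -1.0149e-5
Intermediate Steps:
x(L, z) = -4*L*z
y = 4 (y = 4 + (3 - 3)/(1 + 0) = 4 + 0/1 = 4 + 0*1 = 4 + 0 = 4)
m = 196/39 (m = -4*7*(-7)/39 = 196*(1/39) = 196/39 ≈ 5.0256)
1/((y*(-9))*(m + 154) - 92805) = 1/((4*(-9))*(196/39 + 154) - 92805) = 1/(-36*6202/39 - 92805) = 1/(-74424/13 - 92805) = 1/(-1280889/13) = -13/1280889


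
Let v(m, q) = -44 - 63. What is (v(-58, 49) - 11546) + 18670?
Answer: 7017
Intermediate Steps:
v(m, q) = -107
(v(-58, 49) - 11546) + 18670 = (-107 - 11546) + 18670 = -11653 + 18670 = 7017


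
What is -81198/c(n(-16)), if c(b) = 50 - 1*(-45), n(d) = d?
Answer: -81198/95 ≈ -854.72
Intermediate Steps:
c(b) = 95 (c(b) = 50 + 45 = 95)
-81198/c(n(-16)) = -81198/95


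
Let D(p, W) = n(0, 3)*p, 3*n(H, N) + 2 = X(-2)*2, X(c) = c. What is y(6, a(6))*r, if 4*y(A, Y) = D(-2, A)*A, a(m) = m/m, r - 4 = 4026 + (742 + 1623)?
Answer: 38370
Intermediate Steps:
r = 6395 (r = 4 + (4026 + (742 + 1623)) = 4 + (4026 + 2365) = 4 + 6391 = 6395)
a(m) = 1
n(H, N) = -2 (n(H, N) = -⅔ + (-2*2)/3 = -⅔ + (⅓)*(-4) = -⅔ - 4/3 = -2)
D(p, W) = -2*p
y(A, Y) = A (y(A, Y) = ((-2*(-2))*A)/4 = (4*A)/4 = A)
y(6, a(6))*r = 6*6395 = 38370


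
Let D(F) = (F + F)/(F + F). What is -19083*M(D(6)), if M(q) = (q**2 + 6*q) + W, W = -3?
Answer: -76332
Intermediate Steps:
D(F) = 1 (D(F) = (2*F)/((2*F)) = (2*F)*(1/(2*F)) = 1)
M(q) = -3 + q**2 + 6*q (M(q) = (q**2 + 6*q) - 3 = -3 + q**2 + 6*q)
-19083*M(D(6)) = -19083*(-3 + 1**2 + 6*1) = -19083*(-3 + 1 + 6) = -19083*4 = -76332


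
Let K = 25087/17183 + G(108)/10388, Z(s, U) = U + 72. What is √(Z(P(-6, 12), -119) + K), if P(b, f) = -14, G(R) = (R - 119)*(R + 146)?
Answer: I*√7446571466489066/12749786 ≈ 6.7682*I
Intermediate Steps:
G(R) = (-119 + R)*(146 + R)
Z(s, U) = 72 + U
K = 106297227/89248502 (K = 25087/17183 + (-17374 + 108² + 27*108)/10388 = 25087*(1/17183) + (-17374 + 11664 + 2916)*(1/10388) = 25087/17183 - 2794*1/10388 = 25087/17183 - 1397/5194 = 106297227/89248502 ≈ 1.1910)
√(Z(P(-6, 12), -119) + K) = √((72 - 119) + 106297227/89248502) = √(-47 + 106297227/89248502) = √(-4088382367/89248502) = I*√7446571466489066/12749786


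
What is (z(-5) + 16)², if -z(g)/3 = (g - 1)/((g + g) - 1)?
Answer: 24964/121 ≈ 206.31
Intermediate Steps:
z(g) = -3*(-1 + g)/(-1 + 2*g) (z(g) = -3*(g - 1)/((g + g) - 1) = -3*(-1 + g)/(2*g - 1) = -3*(-1 + g)/(-1 + 2*g))
(z(-5) + 16)² = (3*(1 - 1*(-5))/(-1 + 2*(-5)) + 16)² = (3*(1 + 5)/(-1 - 10) + 16)² = (3*6/(-11) + 16)² = (3*(-1/11)*6 + 16)² = (-18/11 + 16)² = (158/11)² = 24964/121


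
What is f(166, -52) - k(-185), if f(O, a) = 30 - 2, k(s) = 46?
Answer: -18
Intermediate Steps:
f(O, a) = 28
f(166, -52) - k(-185) = 28 - 1*46 = 28 - 46 = -18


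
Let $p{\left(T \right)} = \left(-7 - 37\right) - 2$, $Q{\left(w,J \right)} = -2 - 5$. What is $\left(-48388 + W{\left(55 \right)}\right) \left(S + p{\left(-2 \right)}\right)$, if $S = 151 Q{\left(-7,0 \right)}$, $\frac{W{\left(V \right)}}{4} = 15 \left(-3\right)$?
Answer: $53570504$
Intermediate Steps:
$Q{\left(w,J \right)} = -7$
$p{\left(T \right)} = -46$ ($p{\left(T \right)} = -44 - 2 = -46$)
$W{\left(V \right)} = -180$ ($W{\left(V \right)} = 4 \cdot 15 \left(-3\right) = 4 \left(-45\right) = -180$)
$S = -1057$ ($S = 151 \left(-7\right) = -1057$)
$\left(-48388 + W{\left(55 \right)}\right) \left(S + p{\left(-2 \right)}\right) = \left(-48388 - 180\right) \left(-1057 - 46\right) = \left(-48568\right) \left(-1103\right) = 53570504$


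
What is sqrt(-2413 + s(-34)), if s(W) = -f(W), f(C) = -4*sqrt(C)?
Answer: sqrt(-2413 + 4*I*sqrt(34)) ≈ 0.2374 + 49.123*I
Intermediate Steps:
s(W) = 4*sqrt(W) (s(W) = -(-4)*sqrt(W) = 4*sqrt(W))
sqrt(-2413 + s(-34)) = sqrt(-2413 + 4*sqrt(-34)) = sqrt(-2413 + 4*(I*sqrt(34))) = sqrt(-2413 + 4*I*sqrt(34))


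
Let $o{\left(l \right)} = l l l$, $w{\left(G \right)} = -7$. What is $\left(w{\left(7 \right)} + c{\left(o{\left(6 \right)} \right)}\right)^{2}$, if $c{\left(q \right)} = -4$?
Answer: $121$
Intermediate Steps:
$o{\left(l \right)} = l^{3}$ ($o{\left(l \right)} = l^{2} l = l^{3}$)
$\left(w{\left(7 \right)} + c{\left(o{\left(6 \right)} \right)}\right)^{2} = \left(-7 - 4\right)^{2} = \left(-11\right)^{2} = 121$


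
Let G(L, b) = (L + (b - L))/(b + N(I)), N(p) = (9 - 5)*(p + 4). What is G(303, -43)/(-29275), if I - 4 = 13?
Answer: 43/1200275 ≈ 3.5825e-5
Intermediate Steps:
I = 17 (I = 4 + 13 = 17)
N(p) = 16 + 4*p (N(p) = 4*(4 + p) = 16 + 4*p)
G(L, b) = b/(84 + b) (G(L, b) = (L + (b - L))/(b + (16 + 4*17)) = b/(b + (16 + 68)) = b/(b + 84) = b/(84 + b))
G(303, -43)/(-29275) = -43/(84 - 43)/(-29275) = -43/41*(-1/29275) = 43/1200275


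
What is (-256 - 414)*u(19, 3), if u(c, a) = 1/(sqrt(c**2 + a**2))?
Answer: -67*sqrt(370)/37 ≈ -34.832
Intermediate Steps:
u(c, a) = 1/sqrt(a**2 + c**2) (u(c, a) = 1/(sqrt(a**2 + c**2)) = 1/sqrt(a**2 + c**2))
(-256 - 414)*u(19, 3) = (-256 - 414)/sqrt(3**2 + 19**2) = -670/sqrt(9 + 361) = -67*sqrt(370)/37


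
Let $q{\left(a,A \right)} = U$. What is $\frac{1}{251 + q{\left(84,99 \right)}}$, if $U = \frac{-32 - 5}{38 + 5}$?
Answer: $\frac{43}{10756} \approx 0.0039978$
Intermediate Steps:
$U = - \frac{37}{43} \approx -0.86047$
$q{\left(a,A \right)} = - \frac{37}{43}$
$\frac{1}{251 + q{\left(84,99 \right)}} = \frac{1}{251 - \frac{37}{43}} = \frac{1}{\frac{10756}{43}} = \frac{43}{10756}$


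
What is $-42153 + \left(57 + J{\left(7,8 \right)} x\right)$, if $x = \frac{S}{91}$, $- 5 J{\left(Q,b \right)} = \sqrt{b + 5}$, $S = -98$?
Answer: $-42096 + \frac{14 \sqrt{13}}{65} \approx -42095.0$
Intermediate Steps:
$J{\left(Q,b \right)} = - \frac{\sqrt{5 + b}}{5}$ ($J{\left(Q,b \right)} = - \frac{\sqrt{b + 5}}{5} = - \frac{\sqrt{5 + b}}{5}$)
$x = - \frac{14}{13}$ ($x = - \frac{98}{91} = \left(-98\right) \frac{1}{91} = - \frac{14}{13} \approx -1.0769$)
$-42153 + \left(57 + J{\left(7,8 \right)} x\right) = -42153 + \left(57 + - \frac{\sqrt{5 + 8}}{5} \left(- \frac{14}{13}\right)\right) = -42153 + \left(57 + - \frac{\sqrt{13}}{5} \left(- \frac{14}{13}\right)\right) = -42153 + \left(57 + \frac{14 \sqrt{13}}{65}\right) = -42096 + \frac{14 \sqrt{13}}{65}$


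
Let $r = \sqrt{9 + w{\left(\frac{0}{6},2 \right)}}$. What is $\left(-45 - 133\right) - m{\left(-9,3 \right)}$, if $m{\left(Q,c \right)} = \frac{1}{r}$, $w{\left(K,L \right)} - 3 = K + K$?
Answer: $-178 - \frac{\sqrt{3}}{6} \approx -178.29$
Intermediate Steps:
$w{\left(K,L \right)} = 3 + 2 K$ ($w{\left(K,L \right)} = 3 + \left(K + K\right) = 3 + 2 K$)
$r = 2 \sqrt{3}$ ($r = \sqrt{9 + \left(3 + 2 \cdot \frac{0}{6}\right)} = \sqrt{9 + \left(3 + 2 \cdot 0 \cdot \frac{1}{6}\right)} = \sqrt{9 + \left(3 + 2 \cdot 0\right)} = \sqrt{9 + \left(3 + 0\right)} = \sqrt{9 + 3} = \sqrt{12} = 2 \sqrt{3} \approx 3.4641$)
$m{\left(Q,c \right)} = \frac{\sqrt{3}}{6}$ ($m{\left(Q,c \right)} = \frac{1}{2 \sqrt{3}} = \frac{\sqrt{3}}{6}$)
$\left(-45 - 133\right) - m{\left(-9,3 \right)} = \left(-45 - 133\right) - \frac{\sqrt{3}}{6} = -178 - \frac{\sqrt{3}}{6}$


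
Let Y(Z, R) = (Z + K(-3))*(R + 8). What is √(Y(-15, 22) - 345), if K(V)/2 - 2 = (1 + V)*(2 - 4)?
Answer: I*√435 ≈ 20.857*I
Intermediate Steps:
K(V) = -4*V (K(V) = 4 + 2*((1 + V)*(2 - 4)) = 4 + 2*((1 + V)*(-2)) = 4 + 2*(-2 - 2*V) = 4 + (-4 - 4*V) = -4*V)
Y(Z, R) = (8 + R)*(12 + Z) (Y(Z, R) = (Z - 4*(-3))*(R + 8) = (Z + 12)*(8 + R) = (12 + Z)*(8 + R) = (8 + R)*(12 + Z))
√(Y(-15, 22) - 345) = √((96 + 8*(-15) + 12*22 + 22*(-15)) - 345) = √((96 - 120 + 264 - 330) - 345) = √(-90 - 345) = √(-435) = I*√435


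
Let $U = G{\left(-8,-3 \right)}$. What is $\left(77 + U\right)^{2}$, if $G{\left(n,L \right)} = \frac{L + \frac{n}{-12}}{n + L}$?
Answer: $\frac{6492304}{1089} \approx 5961.7$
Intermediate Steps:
$G{\left(n,L \right)} = \frac{L - \frac{n}{12}}{L + n}$ ($G{\left(n,L \right)} = \frac{L + n \left(- \frac{1}{12}\right)}{L + n} = \frac{L - \frac{n}{12}}{L + n}$)
$U = \frac{7}{33}$ ($U = \frac{-3 - - \frac{2}{3}}{-3 - 8} = \frac{-3 + \frac{2}{3}}{-11} = \left(- \frac{1}{11}\right) \left(- \frac{7}{3}\right) = \frac{7}{33} \approx 0.21212$)
$\left(77 + U\right)^{2} = \left(77 + \frac{7}{33}\right)^{2} = \left(\frac{2548}{33}\right)^{2} = \frac{6492304}{1089}$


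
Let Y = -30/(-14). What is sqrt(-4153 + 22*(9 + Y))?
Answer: I*sqrt(191485)/7 ≈ 62.513*I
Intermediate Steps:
Y = 15/7 (Y = -30*(-1/14) = 15/7 ≈ 2.1429)
sqrt(-4153 + 22*(9 + Y)) = sqrt(-4153 + 22*(9 + 15/7)) = sqrt(-4153 + 22*(78/7)) = sqrt(-4153 + 1716/7) = sqrt(-27355/7) = I*sqrt(191485)/7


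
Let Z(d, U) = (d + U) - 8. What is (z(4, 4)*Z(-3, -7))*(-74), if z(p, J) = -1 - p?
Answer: -6660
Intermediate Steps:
Z(d, U) = -8 + U + d (Z(d, U) = (U + d) - 8 = -8 + U + d)
(z(4, 4)*Z(-3, -7))*(-74) = ((-1 - 1*4)*(-8 - 7 - 3))*(-74) = ((-1 - 4)*(-18))*(-74) = -5*(-18)*(-74) = 90*(-74) = -6660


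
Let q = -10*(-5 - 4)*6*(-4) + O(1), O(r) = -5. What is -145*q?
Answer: 313925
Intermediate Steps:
q = -2165 (q = -10*(-5 - 4)*6*(-4) - 5 = -(-90)*(-24) - 5 = -10*216 - 5 = -2160 - 5 = -2165)
-145*q = -145*(-2165) = 313925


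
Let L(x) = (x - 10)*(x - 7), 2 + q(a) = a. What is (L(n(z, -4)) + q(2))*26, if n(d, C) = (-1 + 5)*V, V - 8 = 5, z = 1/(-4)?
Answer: 49140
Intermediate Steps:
z = -¼ (z = 1*(-¼) = -¼ ≈ -0.25000)
V = 13 (V = 8 + 5 = 13)
q(a) = -2 + a
n(d, C) = 52 (n(d, C) = (-1 + 5)*13 = 4*13 = 52)
L(x) = (-10 + x)*(-7 + x)
(L(n(z, -4)) + q(2))*26 = ((70 + 52² - 17*52) + (-2 + 2))*26 = ((70 + 2704 - 884) + 0)*26 = (1890 + 0)*26 = 1890*26 = 49140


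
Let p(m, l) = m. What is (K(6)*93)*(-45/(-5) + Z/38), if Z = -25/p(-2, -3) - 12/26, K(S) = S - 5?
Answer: 856065/988 ≈ 866.46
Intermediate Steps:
K(S) = -5 + S
Z = 313/26 (Z = -25/(-2) - 12/26 = -25*(-1/2) - 12*1/26 = 25/2 - 6/13 = 313/26 ≈ 12.038)
(K(6)*93)*(-45/(-5) + Z/38) = ((-5 + 6)*93)*(-45/(-5) + (313/26)/38) = (1*93)*(-45*(-1/5) + (313/26)*(1/38)) = 93*(9 + 313/988) = 93*(9205/988) = 856065/988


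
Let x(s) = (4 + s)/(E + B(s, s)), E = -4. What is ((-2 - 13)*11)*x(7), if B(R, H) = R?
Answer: -605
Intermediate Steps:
x(s) = (4 + s)/(-4 + s)
((-2 - 13)*11)*x(7) = ((-2 - 13)*11)*((4 + 7)/(-4 + 7)) = (-15*11)*(11/3) = -55*11 = -165*11/3 = -605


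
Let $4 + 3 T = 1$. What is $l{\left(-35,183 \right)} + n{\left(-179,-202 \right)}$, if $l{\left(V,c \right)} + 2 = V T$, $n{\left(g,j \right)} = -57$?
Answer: $-24$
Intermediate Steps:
$T = -1$ ($T = - \frac{4}{3} + \frac{1}{3} \cdot 1 = - \frac{4}{3} + \frac{1}{3} = -1$)
$l{\left(V,c \right)} = -2 - V$ ($l{\left(V,c \right)} = -2 + V \left(-1\right) = -2 - V$)
$l{\left(-35,183 \right)} + n{\left(-179,-202 \right)} = \left(-2 - -35\right) - 57 = \left(-2 + 35\right) - 57 = 33 - 57 = -24$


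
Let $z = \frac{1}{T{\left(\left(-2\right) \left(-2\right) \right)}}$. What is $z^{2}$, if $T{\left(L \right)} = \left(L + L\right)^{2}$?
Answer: $\frac{1}{4096} \approx 0.00024414$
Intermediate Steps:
$T{\left(L \right)} = 4 L^{2}$ ($T{\left(L \right)} = \left(2 L\right)^{2} = 4 L^{2}$)
$z = \frac{1}{64}$ ($z = \frac{1}{4 \left(\left(-2\right) \left(-2\right)\right)^{2}} = \frac{1}{4 \cdot 4^{2}} = \frac{1}{4 \cdot 16} = \frac{1}{64} \approx 0.015625$)
$z^{2} = \left(\frac{1}{64}\right)^{2} = \frac{1}{4096}$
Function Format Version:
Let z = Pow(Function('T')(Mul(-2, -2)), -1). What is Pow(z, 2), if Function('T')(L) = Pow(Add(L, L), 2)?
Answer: Rational(1, 4096) ≈ 0.00024414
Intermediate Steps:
Function('T')(L) = Mul(4, Pow(L, 2)) (Function('T')(L) = Pow(Mul(2, L), 2) = Mul(4, Pow(L, 2)))
z = Rational(1, 64) (z = Pow(Mul(4, Pow(Mul(-2, -2), 2)), -1) = Pow(Mul(4, Pow(4, 2)), -1) = Pow(Mul(4, 16), -1) = Pow(64, -1) = Rational(1, 64) ≈ 0.015625)
Pow(z, 2) = Pow(Rational(1, 64), 2) = Rational(1, 4096)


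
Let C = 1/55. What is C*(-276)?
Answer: -276/55 ≈ -5.0182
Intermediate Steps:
C = 1/55 ≈ 0.018182
C*(-276) = (1/55)*(-276) = -276/55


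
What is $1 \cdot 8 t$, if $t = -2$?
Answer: $-16$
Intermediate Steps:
$1 \cdot 8 t = 1 \cdot 8 \left(-2\right) = 8 \left(-2\right) = -16$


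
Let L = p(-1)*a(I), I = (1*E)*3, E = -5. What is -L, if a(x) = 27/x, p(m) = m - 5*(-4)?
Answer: 171/5 ≈ 34.200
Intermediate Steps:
I = -15 (I = (1*(-5))*3 = -5*3 = -15)
p(m) = 20 + m (p(m) = m + 20 = 20 + m)
L = -171/5 (L = (20 - 1)*(27/(-15)) = 19*(27*(-1/15)) = 19*(-9/5) = -171/5 ≈ -34.200)
-L = -1*(-171/5) = 171/5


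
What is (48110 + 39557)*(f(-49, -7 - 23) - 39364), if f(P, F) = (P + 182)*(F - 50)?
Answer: -4383700668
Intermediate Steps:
f(P, F) = (-50 + F)*(182 + P) (f(P, F) = (182 + P)*(-50 + F) = (-50 + F)*(182 + P))
(48110 + 39557)*(f(-49, -7 - 23) - 39364) = (48110 + 39557)*((-9100 - 50*(-49) + 182*(-7 - 23) + (-7 - 23)*(-49)) - 39364) = 87667*((-9100 + 2450 + 182*(-30) - 30*(-49)) - 39364) = 87667*((-9100 + 2450 - 5460 + 1470) - 39364) = 87667*(-10640 - 39364) = 87667*(-50004) = -4383700668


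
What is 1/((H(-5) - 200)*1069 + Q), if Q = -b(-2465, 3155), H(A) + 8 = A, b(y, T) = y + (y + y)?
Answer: -1/220302 ≈ -4.5392e-6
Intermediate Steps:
b(y, T) = 3*y (b(y, T) = y + 2*y = 3*y)
H(A) = -8 + A
Q = 7395 (Q = -3*(-2465) = -1*(-7395) = 7395)
1/((H(-5) - 200)*1069 + Q) = 1/(((-8 - 5) - 200)*1069 + 7395) = 1/((-13 - 200)*1069 + 7395) = 1/(-213*1069 + 7395) = 1/(-227697 + 7395) = 1/(-220302) = -1/220302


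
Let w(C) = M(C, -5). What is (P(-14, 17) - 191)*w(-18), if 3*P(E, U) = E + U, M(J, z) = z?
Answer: 950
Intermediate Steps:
w(C) = -5
P(E, U) = E/3 + U/3 (P(E, U) = (E + U)/3 = E/3 + U/3)
(P(-14, 17) - 191)*w(-18) = (((1/3)*(-14) + (1/3)*17) - 191)*(-5) = ((-14/3 + 17/3) - 191)*(-5) = (1 - 191)*(-5) = -190*(-5) = 950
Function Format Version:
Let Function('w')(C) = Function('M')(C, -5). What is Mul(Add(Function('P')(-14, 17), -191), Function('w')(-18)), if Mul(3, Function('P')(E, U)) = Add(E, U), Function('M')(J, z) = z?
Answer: 950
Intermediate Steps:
Function('w')(C) = -5
Function('P')(E, U) = Add(Mul(Rational(1, 3), E), Mul(Rational(1, 3), U)) (Function('P')(E, U) = Mul(Rational(1, 3), Add(E, U)) = Add(Mul(Rational(1, 3), E), Mul(Rational(1, 3), U)))
Mul(Add(Function('P')(-14, 17), -191), Function('w')(-18)) = Mul(Add(Add(Mul(Rational(1, 3), -14), Mul(Rational(1, 3), 17)), -191), -5) = Mul(Add(Add(Rational(-14, 3), Rational(17, 3)), -191), -5) = Mul(Add(1, -191), -5) = Mul(-190, -5) = 950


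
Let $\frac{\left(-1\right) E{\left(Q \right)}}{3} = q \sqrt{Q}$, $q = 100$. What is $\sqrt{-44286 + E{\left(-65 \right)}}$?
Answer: $\sqrt{-44286 - 300 i \sqrt{65}} \approx 5.7445 - 210.52 i$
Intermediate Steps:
$E{\left(Q \right)} = - 300 \sqrt{Q}$ ($E{\left(Q \right)} = - 3 \cdot 100 \sqrt{Q} = - 300 \sqrt{Q}$)
$\sqrt{-44286 + E{\left(-65 \right)}} = \sqrt{-44286 - 300 \sqrt{-65}} = \sqrt{-44286 - 300 i \sqrt{65}}$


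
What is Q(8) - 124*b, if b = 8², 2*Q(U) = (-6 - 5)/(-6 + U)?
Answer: -31755/4 ≈ -7938.8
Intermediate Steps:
Q(U) = -11/(2*(-6 + U)) (Q(U) = ((-6 - 5)/(-6 + U))/2 = (-11/(-6 + U))/2 = -11/(2*(-6 + U)))
b = 64
Q(8) - 124*b = -11/(-12 + 2*8) - 124*64 = -11/(-12 + 16) - 7936 = -11/4 - 7936 = -31755/4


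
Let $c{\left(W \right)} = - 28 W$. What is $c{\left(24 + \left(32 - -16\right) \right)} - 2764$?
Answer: $-4780$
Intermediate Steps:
$c{\left(24 + \left(32 - -16\right) \right)} - 2764 = - 28 \left(24 + \left(32 - -16\right)\right) - 2764 = - 28 \left(24 + \left(32 + 16\right)\right) - 2764 = - 28 \left(24 + 48\right) - 2764 = \left(-28\right) 72 - 2764 = -2016 - 2764 = -4780$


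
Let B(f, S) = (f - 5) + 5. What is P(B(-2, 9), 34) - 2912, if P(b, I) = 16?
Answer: -2896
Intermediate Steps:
B(f, S) = f (B(f, S) = (-5 + f) + 5 = f)
P(B(-2, 9), 34) - 2912 = 16 - 2912 = -2896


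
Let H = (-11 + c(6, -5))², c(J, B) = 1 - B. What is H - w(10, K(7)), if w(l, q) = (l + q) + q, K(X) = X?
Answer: 1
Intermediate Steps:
w(l, q) = l + 2*q
H = 25 (H = (-11 + (1 - 1*(-5)))² = (-11 + (1 + 5))² = (-11 + 6)² = (-5)² = 25)
H - w(10, K(7)) = 25 - (10 + 2*7) = 25 - (10 + 14) = 25 - 1*24 = 25 - 24 = 1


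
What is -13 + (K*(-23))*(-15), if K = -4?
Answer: -1393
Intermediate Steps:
-13 + (K*(-23))*(-15) = -13 - 4*(-23)*(-15) = -13 + 92*(-15) = -13 - 1380 = -1393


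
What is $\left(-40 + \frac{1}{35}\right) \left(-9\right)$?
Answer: $\frac{12591}{35} \approx 359.74$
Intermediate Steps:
$\left(-40 + \frac{1}{35}\right) \left(-9\right) = \left(- \frac{1399}{35}\right) \left(-9\right) = \frac{12591}{35}$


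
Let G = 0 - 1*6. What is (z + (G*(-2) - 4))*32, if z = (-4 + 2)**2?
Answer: 384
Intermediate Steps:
G = -6 (G = 0 - 6 = -6)
z = 4 (z = (-2)**2 = 4)
(z + (G*(-2) - 4))*32 = (4 + (-6*(-2) - 4))*32 = (4 + (12 - 4))*32 = (4 + 8)*32 = 12*32 = 384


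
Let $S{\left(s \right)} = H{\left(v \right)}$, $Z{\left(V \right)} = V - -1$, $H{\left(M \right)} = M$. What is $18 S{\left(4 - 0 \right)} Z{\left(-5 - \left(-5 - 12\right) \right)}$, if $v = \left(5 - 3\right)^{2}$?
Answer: $936$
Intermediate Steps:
$v = 4$ ($v = 2^{2} = 4$)
$Z{\left(V \right)} = 1 + V$ ($Z{\left(V \right)} = V + 1 = 1 + V$)
$S{\left(s \right)} = 4$
$18 S{\left(4 - 0 \right)} Z{\left(-5 - \left(-5 - 12\right) \right)} = 18 \cdot 4 \left(1 - -12\right) = 72 \left(1 - -12\right) = 72 \left(1 + \left(-5 + 17\right)\right) = 72 \left(1 + 12\right) = 72 \cdot 13 = 936$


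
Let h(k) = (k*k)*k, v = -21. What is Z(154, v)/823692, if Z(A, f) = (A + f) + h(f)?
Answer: -2282/205923 ≈ -0.011082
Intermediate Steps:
h(k) = k**3 (h(k) = k**2*k = k**3)
Z(A, f) = A + f + f**3 (Z(A, f) = (A + f) + f**3 = A + f + f**3)
Z(154, v)/823692 = (154 - 21 + (-21)**3)/823692 = (154 - 21 - 9261)*(1/823692) = -9128*1/823692 = -2282/205923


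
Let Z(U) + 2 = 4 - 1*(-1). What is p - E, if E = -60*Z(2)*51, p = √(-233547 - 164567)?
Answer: 9180 + I*√398114 ≈ 9180.0 + 630.96*I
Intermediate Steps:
Z(U) = 3 (Z(U) = -2 + (4 - 1*(-1)) = -2 + (4 + 1) = -2 + 5 = 3)
p = I*√398114 (p = √(-398114) = I*√398114 ≈ 630.96*I)
E = -9180 (E = -60*3*51 = -180*51 = -9180)
p - E = I*√398114 - 1*(-9180) = I*√398114 + 9180 = 9180 + I*√398114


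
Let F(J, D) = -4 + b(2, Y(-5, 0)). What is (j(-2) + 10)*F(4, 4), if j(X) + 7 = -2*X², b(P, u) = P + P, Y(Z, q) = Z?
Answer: 0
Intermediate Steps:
b(P, u) = 2*P
F(J, D) = 0 (F(J, D) = -4 + 2*2 = -4 + 4 = 0)
j(X) = -7 - 2*X²
(j(-2) + 10)*F(4, 4) = ((-7 - 2*(-2)²) + 10)*0 = ((-7 - 2*4) + 10)*0 = ((-7 - 8) + 10)*0 = (-15 + 10)*0 = -5*0 = 0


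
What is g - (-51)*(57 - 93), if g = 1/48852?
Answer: -89692271/48852 ≈ -1836.0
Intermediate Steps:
g = 1/48852 ≈ 2.0470e-5
g - (-51)*(57 - 93) = 1/48852 - (-51)*(57 - 93) = 1/48852 - (-51)*(-36) = 1/48852 - 1*1836 = 1/48852 - 1836 = -89692271/48852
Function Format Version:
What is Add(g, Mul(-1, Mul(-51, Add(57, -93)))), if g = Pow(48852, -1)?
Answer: Rational(-89692271, 48852) ≈ -1836.0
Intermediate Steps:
g = Rational(1, 48852) ≈ 2.0470e-5
Add(g, Mul(-1, Mul(-51, Add(57, -93)))) = Add(Rational(1, 48852), Mul(-1, Mul(-51, Add(57, -93)))) = Add(Rational(1, 48852), Mul(-1, Mul(-51, -36))) = Add(Rational(1, 48852), Mul(-1, 1836)) = Add(Rational(1, 48852), -1836) = Rational(-89692271, 48852)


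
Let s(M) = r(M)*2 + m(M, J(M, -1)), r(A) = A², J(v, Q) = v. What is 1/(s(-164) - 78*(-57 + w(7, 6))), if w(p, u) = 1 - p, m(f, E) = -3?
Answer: 1/58703 ≈ 1.7035e-5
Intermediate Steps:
s(M) = -3 + 2*M² (s(M) = M²*2 - 3 = 2*M² - 3 = -3 + 2*M²)
1/(s(-164) - 78*(-57 + w(7, 6))) = 1/((-3 + 2*(-164)²) - 78*(-57 + (1 - 1*7))) = 1/((-3 + 2*26896) - 78*(-57 + (1 - 7))) = 1/((-3 + 53792) - 78*(-57 - 6)) = 1/(53789 - 78*(-63)) = 1/(53789 + 4914) = 1/58703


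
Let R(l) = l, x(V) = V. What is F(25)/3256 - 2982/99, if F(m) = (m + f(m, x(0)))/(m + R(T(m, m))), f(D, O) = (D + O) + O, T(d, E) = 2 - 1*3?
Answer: -1176871/39072 ≈ -30.121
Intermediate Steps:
T(d, E) = -1 (T(d, E) = 2 - 3 = -1)
f(D, O) = D + 2*O
F(m) = 2*m/(-1 + m) (F(m) = (m + (m + 2*0))/(m - 1) = (m + (m + 0))/(-1 + m) = (m + m)/(-1 + m) = (2*m)/(-1 + m) = 2*m/(-1 + m))
F(25)/3256 - 2982/99 = (2*25/(-1 + 25))/3256 - 2982/99 = (2*25/24)*(1/3256) - 2982*1/99 = (2*25*(1/24))*(1/3256) - 994/33 = (25/12)*(1/3256) - 994/33 = 25/39072 - 994/33 = -1176871/39072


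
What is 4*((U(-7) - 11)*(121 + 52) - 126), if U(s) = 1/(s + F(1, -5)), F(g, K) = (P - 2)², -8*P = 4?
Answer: -27116/3 ≈ -9038.7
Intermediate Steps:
P = -½ (P = -⅛*4 = -½ ≈ -0.50000)
F(g, K) = 25/4 (F(g, K) = (-½ - 2)² = (-5/2)² = 25/4)
U(s) = 1/(25/4 + s) (U(s) = 1/(s + 25/4) = 1/(25/4 + s))
4*((U(-7) - 11)*(121 + 52) - 126) = 4*((4/(25 + 4*(-7)) - 11)*(121 + 52) - 126) = 4*((4/(25 - 28) - 11)*173 - 126) = 4*((4/(-3) - 11)*173 - 126) = 4*((4*(-⅓) - 11)*173 - 126) = 4*((-4/3 - 11)*173 - 126) = 4*(-37/3*173 - 126) = 4*(-6401/3 - 126) = 4*(-6779/3) = -27116/3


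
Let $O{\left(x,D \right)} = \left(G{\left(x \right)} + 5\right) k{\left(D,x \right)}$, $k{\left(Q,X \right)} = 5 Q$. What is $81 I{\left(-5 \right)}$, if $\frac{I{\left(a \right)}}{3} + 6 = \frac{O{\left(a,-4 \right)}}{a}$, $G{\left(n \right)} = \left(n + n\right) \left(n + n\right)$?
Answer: $100602$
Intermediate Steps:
$G{\left(n \right)} = 4 n^{2}$ ($G{\left(n \right)} = 2 n 2 n = 4 n^{2}$)
$O{\left(x,D \right)} = 5 D \left(5 + 4 x^{2}\right)$ ($O{\left(x,D \right)} = \left(4 x^{2} + 5\right) 5 D = \left(5 + 4 x^{2}\right) 5 D = 5 D \left(5 + 4 x^{2}\right)$)
$I{\left(a \right)} = -18 + \frac{3 \left(-100 - 80 a^{2}\right)}{a}$ ($I{\left(a \right)} = -18 + 3 \frac{5 \left(-4\right) \left(5 + 4 a^{2}\right)}{a} = -18 + 3 \frac{-100 - 80 a^{2}}{a} = -18 + \frac{3 \left(-100 - 80 a^{2}\right)}{a}$)
$81 I{\left(-5 \right)} = 81 \left(-18 - \frac{300}{-5} - -1200\right) = 81 \left(-18 - -60 + 1200\right) = 81 \left(-18 + 60 + 1200\right) = 81 \cdot 1242 = 100602$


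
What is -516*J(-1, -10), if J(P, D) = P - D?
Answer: -4644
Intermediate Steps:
-516*J(-1, -10) = -516*(-1 - 1*(-10)) = -516*(-1 + 10) = -516*9 = -4644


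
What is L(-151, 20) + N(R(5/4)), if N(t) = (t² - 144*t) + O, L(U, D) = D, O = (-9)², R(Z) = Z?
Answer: -1239/16 ≈ -77.438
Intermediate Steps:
O = 81
N(t) = 81 + t² - 144*t (N(t) = (t² - 144*t) + 81 = 81 + t² - 144*t)
L(-151, 20) + N(R(5/4)) = 20 + (81 + (5/4)² - 720/4) = 20 + (81 + (5*(¼))² - 720/4) = 20 + (81 + (5/4)² - 144*5/4) = 20 + (81 + 25/16 - 180) = 20 - 1559/16 = -1239/16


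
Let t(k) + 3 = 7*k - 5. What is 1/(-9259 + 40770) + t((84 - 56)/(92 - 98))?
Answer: -3844339/94533 ≈ -40.667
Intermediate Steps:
t(k) = -8 + 7*k (t(k) = -3 + (7*k - 5) = -3 + (-5 + 7*k) = -8 + 7*k)
1/(-9259 + 40770) + t((84 - 56)/(92 - 98)) = 1/(-9259 + 40770) + (-8 + 7*((84 - 56)/(92 - 98))) = 1/31511 + (-8 + 7*(28/(-6))) = 1/31511 + (-8 + 7*(28*(-⅙))) = 1/31511 + (-8 + 7*(-14/3)) = 1/31511 + (-8 - 98/3) = 1/31511 - 122/3 = -3844339/94533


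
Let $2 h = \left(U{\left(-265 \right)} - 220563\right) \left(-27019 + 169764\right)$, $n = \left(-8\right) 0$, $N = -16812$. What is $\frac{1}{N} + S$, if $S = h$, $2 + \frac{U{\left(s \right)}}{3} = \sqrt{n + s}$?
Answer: $- \frac{264663934733431}{16812} + \frac{428235 i \sqrt{265}}{2} \approx -1.5743 \cdot 10^{10} + 3.4856 \cdot 10^{6} i$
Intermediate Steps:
$n = 0$
$U{\left(s \right)} = -6 + 3 \sqrt{s}$ ($U{\left(s \right)} = -6 + 3 \sqrt{0 + s} = -6 + 3 \sqrt{s}$)
$h = - \frac{31485121905}{2} + \frac{428235 i \sqrt{265}}{2}$ ($h = \frac{\left(\left(-6 + 3 \sqrt{-265}\right) - 220563\right) \left(-27019 + 169764\right)}{2} = \frac{\left(\left(-6 + 3 i \sqrt{265}\right) - 220563\right) 142745}{2} = \frac{\left(-220569 + 3 i \sqrt{265}\right) 142745}{2} = \frac{-31485121905 + 428235 i \sqrt{265}}{2} = - \frac{31485121905}{2} + \frac{428235 i \sqrt{265}}{2} \approx -1.5743 \cdot 10^{10} + 3.4856 \cdot 10^{6} i$)
$S = - \frac{31485121905}{2} + \frac{428235 i \sqrt{265}}{2} \approx -1.5743 \cdot 10^{10} + 3.4856 \cdot 10^{6} i$
$\frac{1}{N} + S = \frac{1}{-16812} - \left(\frac{31485121905}{2} - \frac{428235 i \sqrt{265}}{2}\right) = - \frac{1}{16812} - \left(\frac{31485121905}{2} - \frac{428235 i \sqrt{265}}{2}\right) = - \frac{264663934733431}{16812} + \frac{428235 i \sqrt{265}}{2}$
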